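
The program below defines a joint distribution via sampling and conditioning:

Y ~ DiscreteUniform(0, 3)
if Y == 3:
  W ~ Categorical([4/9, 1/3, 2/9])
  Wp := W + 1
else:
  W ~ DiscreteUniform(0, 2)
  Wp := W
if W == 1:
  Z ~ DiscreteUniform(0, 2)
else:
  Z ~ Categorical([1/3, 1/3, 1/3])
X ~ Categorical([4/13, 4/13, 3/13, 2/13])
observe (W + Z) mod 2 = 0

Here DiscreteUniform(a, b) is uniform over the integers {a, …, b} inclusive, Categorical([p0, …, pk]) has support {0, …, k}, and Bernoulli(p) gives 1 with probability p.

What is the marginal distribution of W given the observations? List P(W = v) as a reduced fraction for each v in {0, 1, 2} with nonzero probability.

P(W=0) = 13/30, P(W=1) = 1/5, P(W=2) = 11/30

Enumerate traces; 80 have nonzero weight after conditioning:
  (Y=0, W=0, Z=0, X=0) weight 1/117
  (Y=0, W=0, Z=0, X=1) weight 1/117
  (Y=0, W=0, Z=0, X=2) weight 1/156
  (Y=0, W=0, Z=0, X=3) weight 1/234
  (Y=0, W=0, Z=2, X=0) weight 1/117
  (Y=0, W=0, Z=2, X=1) weight 1/117
  (Y=0, W=0, Z=2, X=2) weight 1/156
  (Y=0, W=0, Z=2, X=3) weight 1/234
  (Y=0, W=1, Z=1, X=0) weight 1/117
  (Y=0, W=2, Z=0, X=0) weight 1/117
  … 70 more
Group by W:
  weight(W=0) = 13/54
  weight(W=1) = 1/9
  weight(W=2) = 11/54
Total weight = 13/54 + 1/9 + 11/54 = 5/9
P(W=0 | obs) = 13/54 / 5/9 = 13/30
P(W=1 | obs) = 1/9 / 5/9 = 1/5
P(W=2 | obs) = 11/54 / 5/9 = 11/30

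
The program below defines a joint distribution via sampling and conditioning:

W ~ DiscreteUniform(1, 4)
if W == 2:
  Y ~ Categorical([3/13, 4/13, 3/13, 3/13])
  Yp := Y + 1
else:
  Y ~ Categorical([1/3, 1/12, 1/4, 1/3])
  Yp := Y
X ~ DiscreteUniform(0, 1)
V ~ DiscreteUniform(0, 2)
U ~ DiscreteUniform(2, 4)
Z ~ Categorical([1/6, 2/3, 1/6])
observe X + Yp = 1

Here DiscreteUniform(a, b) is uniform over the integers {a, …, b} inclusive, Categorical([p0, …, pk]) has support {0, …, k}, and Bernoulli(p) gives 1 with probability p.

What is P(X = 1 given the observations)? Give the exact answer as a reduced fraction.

P(X = 1 | obs) = 52/77

Enumerate traces; 189 have nonzero weight after conditioning:
  (W=1, Y=0, X=1, V=0, U=2, Z=0) weight 1/1296
  (W=1, Y=0, X=1, V=0, U=2, Z=1) weight 1/324
  (W=1, Y=0, X=1, V=0, U=2, Z=2) weight 1/1296
  (W=1, Y=0, X=1, V=0, U=3, Z=0) weight 1/1296
  (W=1, Y=0, X=1, V=0, U=3, Z=1) weight 1/324
  (W=1, Y=0, X=1, V=0, U=3, Z=2) weight 1/1296
  (W=1, Y=0, X=1, V=0, U=4, Z=0) weight 1/1296
  (W=1, Y=0, X=1, V=0, U=4, Z=1) weight 1/324
  (W=1, Y=1, X=0, V=0, U=2, Z=0) weight 1/5184
  … 180 more
Group by X:
  weight(X=0) = 25/416
  weight(X=1) = 1/8
Total weight = 25/416 + 1/8 = 77/416
P(X=0 | obs) = 25/416 / 77/416 = 25/77
P(X=1 | obs) = 1/8 / 77/416 = 52/77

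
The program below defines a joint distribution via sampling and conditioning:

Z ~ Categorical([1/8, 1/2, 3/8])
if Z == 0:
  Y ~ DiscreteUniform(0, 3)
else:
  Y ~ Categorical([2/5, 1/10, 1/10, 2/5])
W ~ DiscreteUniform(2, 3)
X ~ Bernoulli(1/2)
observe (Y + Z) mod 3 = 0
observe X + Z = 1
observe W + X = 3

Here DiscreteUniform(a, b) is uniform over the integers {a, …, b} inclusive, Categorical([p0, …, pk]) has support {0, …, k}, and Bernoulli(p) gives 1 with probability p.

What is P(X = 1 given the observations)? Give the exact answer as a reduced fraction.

P(X = 1 | obs) = 5/9

Enumerate traces; 3 have nonzero weight after conditioning:
  (Z=0, Y=0, W=2, X=1) weight 1/128
  (Z=0, Y=3, W=2, X=1) weight 1/128
  (Z=1, Y=2, W=3, X=0) weight 1/80
Group by X:
  weight(X=0) = 1/80
  weight(X=1) = 1/64
Total weight = 1/80 + 1/64 = 9/320
P(X=0 | obs) = 1/80 / 9/320 = 4/9
P(X=1 | obs) = 1/64 / 9/320 = 5/9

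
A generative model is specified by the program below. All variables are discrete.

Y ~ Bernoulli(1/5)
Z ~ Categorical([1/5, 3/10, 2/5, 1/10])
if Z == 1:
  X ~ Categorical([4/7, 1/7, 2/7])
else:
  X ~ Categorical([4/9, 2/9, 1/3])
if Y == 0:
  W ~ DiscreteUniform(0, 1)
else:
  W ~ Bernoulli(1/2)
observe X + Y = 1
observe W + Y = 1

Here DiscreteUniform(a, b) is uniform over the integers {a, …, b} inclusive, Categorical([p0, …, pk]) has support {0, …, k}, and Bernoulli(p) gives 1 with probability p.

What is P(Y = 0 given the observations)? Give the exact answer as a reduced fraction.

Enumerate traces; 8 have nonzero weight after conditioning:
  (Y=0, Z=0, X=1, W=1) weight 4/225
  (Y=0, Z=1, X=1, W=1) weight 3/175
  (Y=0, Z=2, X=1, W=1) weight 8/225
  (Y=0, Z=3, X=1, W=1) weight 2/225
  (Y=1, Z=0, X=0, W=0) weight 2/225
  (Y=1, Z=1, X=0, W=0) weight 3/175
  (Y=1, Z=2, X=0, W=0) weight 4/225
  (Y=1, Z=3, X=0, W=0) weight 1/225
Group by Y:
  weight(Y=0) = 5/63
  weight(Y=1) = 76/1575
Total weight = 5/63 + 76/1575 = 67/525
P(Y=0 | obs) = 5/63 / 67/525 = 125/201
P(Y=1 | obs) = 76/1575 / 67/525 = 76/201

P(Y = 0 | obs) = 125/201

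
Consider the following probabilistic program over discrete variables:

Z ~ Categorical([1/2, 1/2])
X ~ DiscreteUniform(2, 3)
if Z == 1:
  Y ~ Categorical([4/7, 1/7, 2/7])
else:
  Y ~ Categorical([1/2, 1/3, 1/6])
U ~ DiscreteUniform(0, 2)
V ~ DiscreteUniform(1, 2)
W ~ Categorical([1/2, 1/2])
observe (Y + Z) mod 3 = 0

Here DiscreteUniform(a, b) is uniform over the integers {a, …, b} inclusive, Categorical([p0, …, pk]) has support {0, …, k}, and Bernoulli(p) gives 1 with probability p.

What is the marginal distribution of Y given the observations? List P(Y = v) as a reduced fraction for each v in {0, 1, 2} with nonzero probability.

Enumerate traces; 48 have nonzero weight after conditioning:
  (Z=0, X=2, Y=0, U=0, V=1, W=0) weight 1/96
  (Z=0, X=2, Y=0, U=0, V=1, W=1) weight 1/96
  (Z=0, X=2, Y=0, U=0, V=2, W=0) weight 1/96
  (Z=0, X=2, Y=0, U=0, V=2, W=1) weight 1/96
  (Z=0, X=2, Y=0, U=1, V=1, W=0) weight 1/96
  (Z=0, X=2, Y=0, U=1, V=1, W=1) weight 1/96
  (Z=0, X=2, Y=0, U=1, V=2, W=0) weight 1/96
  (Z=0, X=2, Y=0, U=1, V=2, W=1) weight 1/96
  (Z=1, X=2, Y=2, U=0, V=1, W=0) weight 1/168
  … 39 more
Group by Y:
  weight(Y=0) = 1/4
  weight(Y=2) = 1/7
Total weight = 1/4 + 1/7 = 11/28
P(Y=0 | obs) = 1/4 / 11/28 = 7/11
P(Y=2 | obs) = 1/7 / 11/28 = 4/11

P(Y=0) = 7/11, P(Y=2) = 4/11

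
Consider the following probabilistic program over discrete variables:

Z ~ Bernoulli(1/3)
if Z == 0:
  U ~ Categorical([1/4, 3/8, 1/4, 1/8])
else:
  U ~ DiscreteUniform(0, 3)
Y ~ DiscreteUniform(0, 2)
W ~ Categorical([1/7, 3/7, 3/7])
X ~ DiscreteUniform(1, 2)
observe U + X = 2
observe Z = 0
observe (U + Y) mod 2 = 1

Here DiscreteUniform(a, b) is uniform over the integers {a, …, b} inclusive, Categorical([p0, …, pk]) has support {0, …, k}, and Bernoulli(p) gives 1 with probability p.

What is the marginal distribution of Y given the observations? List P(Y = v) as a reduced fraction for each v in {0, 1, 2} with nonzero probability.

P(Y=0) = 3/8, P(Y=1) = 1/4, P(Y=2) = 3/8

Enumerate traces; 9 have nonzero weight after conditioning:
  (Z=0, U=0, Y=1, W=0, X=2) weight 1/252
  (Z=0, U=0, Y=1, W=1, X=2) weight 1/84
  (Z=0, U=0, Y=1, W=2, X=2) weight 1/84
  (Z=0, U=1, Y=0, W=0, X=1) weight 1/168
  (Z=0, U=1, Y=0, W=1, X=1) weight 1/56
  (Z=0, U=1, Y=0, W=2, X=1) weight 1/56
  (Z=0, U=1, Y=2, W=0, X=1) weight 1/168
  (Z=0, U=1, Y=2, W=1, X=1) weight 1/56
  … 1 more
Group by Y:
  weight(Y=0) = 1/24
  weight(Y=1) = 1/36
  weight(Y=2) = 1/24
Total weight = 1/24 + 1/36 + 1/24 = 1/9
P(Y=0 | obs) = 1/24 / 1/9 = 3/8
P(Y=1 | obs) = 1/36 / 1/9 = 1/4
P(Y=2 | obs) = 1/24 / 1/9 = 3/8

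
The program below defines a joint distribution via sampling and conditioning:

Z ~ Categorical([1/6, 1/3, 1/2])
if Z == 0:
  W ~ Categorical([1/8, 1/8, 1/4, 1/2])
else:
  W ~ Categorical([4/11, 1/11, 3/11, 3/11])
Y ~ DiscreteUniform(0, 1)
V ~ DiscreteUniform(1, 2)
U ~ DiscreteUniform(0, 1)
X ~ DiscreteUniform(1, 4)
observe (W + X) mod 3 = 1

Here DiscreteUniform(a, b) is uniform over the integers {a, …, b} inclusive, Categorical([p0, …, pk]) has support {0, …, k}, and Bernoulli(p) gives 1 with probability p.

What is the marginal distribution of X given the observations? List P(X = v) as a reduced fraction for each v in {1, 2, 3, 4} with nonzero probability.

Enumerate traces; 144 have nonzero weight after conditioning:
  (Z=0, W=0, Y=0, V=1, U=0, X=1) weight 1/1536
  (Z=0, W=0, Y=0, V=1, U=0, X=4) weight 1/1536
  (Z=0, W=0, Y=0, V=1, U=1, X=1) weight 1/1536
  (Z=0, W=0, Y=0, V=1, U=1, X=4) weight 1/1536
  (Z=0, W=0, Y=0, V=2, U=0, X=1) weight 1/1536
  (Z=0, W=0, Y=0, V=2, U=0, X=4) weight 1/1536
  (Z=0, W=0, Y=0, V=2, U=1, X=1) weight 1/1536
  (Z=0, W=0, Y=0, V=2, U=1, X=4) weight 1/1536
  (Z=0, W=1, Y=0, V=1, U=0, X=3) weight 1/1536
  (Z=0, W=2, Y=0, V=1, U=0, X=2) weight 1/768
  … 134 more
Group by X:
  weight(X=1) = 335/2112
  weight(X=2) = 71/1056
  weight(X=3) = 17/704
  weight(X=4) = 335/2112
Total weight = 335/2112 + 71/1056 + 17/704 + 335/2112 = 863/2112
P(X=1 | obs) = 335/2112 / 863/2112 = 335/863
P(X=2 | obs) = 71/1056 / 863/2112 = 142/863
P(X=3 | obs) = 17/704 / 863/2112 = 51/863
P(X=4 | obs) = 335/2112 / 863/2112 = 335/863

P(X=1) = 335/863, P(X=2) = 142/863, P(X=3) = 51/863, P(X=4) = 335/863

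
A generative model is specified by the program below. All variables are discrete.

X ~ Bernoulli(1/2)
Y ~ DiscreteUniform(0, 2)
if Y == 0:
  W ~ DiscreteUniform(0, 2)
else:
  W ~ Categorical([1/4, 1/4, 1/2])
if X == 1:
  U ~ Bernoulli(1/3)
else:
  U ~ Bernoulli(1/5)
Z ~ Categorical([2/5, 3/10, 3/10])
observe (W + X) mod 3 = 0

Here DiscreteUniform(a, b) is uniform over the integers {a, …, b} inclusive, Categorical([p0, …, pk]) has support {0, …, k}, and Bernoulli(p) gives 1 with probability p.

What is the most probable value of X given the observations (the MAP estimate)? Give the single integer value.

Enumerate traces; 36 have nonzero weight after conditioning:
  (X=0, Y=0, W=0, U=0, Z=0) weight 4/225
  (X=0, Y=0, W=0, U=0, Z=1) weight 1/75
  (X=0, Y=0, W=0, U=0, Z=2) weight 1/75
  (X=0, Y=0, W=0, U=1, Z=0) weight 1/225
  (X=0, Y=0, W=0, U=1, Z=1) weight 1/300
  (X=0, Y=0, W=0, U=1, Z=2) weight 1/300
  (X=0, Y=1, W=0, U=0, Z=0) weight 1/75
  (X=0, Y=1, W=0, U=0, Z=1) weight 1/100
  (X=1, Y=0, W=2, U=0, Z=0) weight 2/135
  … 27 more
Group by X:
  weight(X=0) = 5/36
  weight(X=1) = 2/9
Total weight = 5/36 + 2/9 = 13/36
P(X=0 | obs) = 5/36 / 13/36 = 5/13
P(X=1 | obs) = 2/9 / 13/36 = 8/13
argmax = 1

argmax_v P(X = v | obs) = 1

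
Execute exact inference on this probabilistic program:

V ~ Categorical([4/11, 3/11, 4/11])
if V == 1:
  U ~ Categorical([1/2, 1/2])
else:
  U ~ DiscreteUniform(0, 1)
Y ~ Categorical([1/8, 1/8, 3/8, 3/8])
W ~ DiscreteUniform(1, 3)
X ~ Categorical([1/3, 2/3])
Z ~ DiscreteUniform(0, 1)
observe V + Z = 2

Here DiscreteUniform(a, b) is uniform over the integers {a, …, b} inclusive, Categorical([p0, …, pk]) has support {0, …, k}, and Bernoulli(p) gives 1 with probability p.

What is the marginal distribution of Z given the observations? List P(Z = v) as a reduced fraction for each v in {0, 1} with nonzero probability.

P(Z=0) = 4/7, P(Z=1) = 3/7

Enumerate traces; 96 have nonzero weight after conditioning:
  (V=1, U=0, Y=0, W=1, X=0, Z=1) weight 1/1056
  (V=1, U=0, Y=0, W=1, X=1, Z=1) weight 1/528
  (V=1, U=0, Y=0, W=2, X=0, Z=1) weight 1/1056
  (V=1, U=0, Y=0, W=2, X=1, Z=1) weight 1/528
  (V=1, U=0, Y=0, W=3, X=0, Z=1) weight 1/1056
  (V=1, U=0, Y=0, W=3, X=1, Z=1) weight 1/528
  (V=1, U=0, Y=1, W=1, X=0, Z=1) weight 1/1056
  (V=1, U=0, Y=1, W=1, X=1, Z=1) weight 1/528
  (V=2, U=0, Y=0, W=1, X=0, Z=0) weight 1/792
  … 87 more
Group by Z:
  weight(Z=0) = 2/11
  weight(Z=1) = 3/22
Total weight = 2/11 + 3/22 = 7/22
P(Z=0 | obs) = 2/11 / 7/22 = 4/7
P(Z=1 | obs) = 3/22 / 7/22 = 3/7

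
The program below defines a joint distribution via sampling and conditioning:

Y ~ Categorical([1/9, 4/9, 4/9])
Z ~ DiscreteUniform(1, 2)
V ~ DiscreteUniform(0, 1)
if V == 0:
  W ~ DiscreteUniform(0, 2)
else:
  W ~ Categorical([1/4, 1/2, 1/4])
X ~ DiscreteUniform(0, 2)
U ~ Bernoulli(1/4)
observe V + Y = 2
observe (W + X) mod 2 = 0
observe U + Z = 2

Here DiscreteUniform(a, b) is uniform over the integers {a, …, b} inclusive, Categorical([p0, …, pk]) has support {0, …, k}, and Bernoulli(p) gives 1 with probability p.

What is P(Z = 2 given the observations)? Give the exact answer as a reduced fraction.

P(Z = 2 | obs) = 3/4

Enumerate traces; 20 have nonzero weight after conditioning:
  (Y=1, Z=1, V=1, W=0, X=0, U=1) weight 1/432
  (Y=1, Z=1, V=1, W=0, X=2, U=1) weight 1/432
  (Y=1, Z=1, V=1, W=1, X=1, U=1) weight 1/216
  (Y=1, Z=1, V=1, W=2, X=0, U=1) weight 1/432
  (Y=1, Z=1, V=1, W=2, X=2, U=1) weight 1/432
  (Y=1, Z=2, V=1, W=0, X=0, U=0) weight 1/144
  (Y=1, Z=2, V=1, W=0, X=2, U=0) weight 1/144
  (Y=1, Z=2, V=1, W=1, X=1, U=0) weight 1/72
  … 12 more
Group by Z:
  weight(Z=1) = 19/648
  weight(Z=2) = 19/216
Total weight = 19/648 + 19/216 = 19/162
P(Z=1 | obs) = 19/648 / 19/162 = 1/4
P(Z=2 | obs) = 19/216 / 19/162 = 3/4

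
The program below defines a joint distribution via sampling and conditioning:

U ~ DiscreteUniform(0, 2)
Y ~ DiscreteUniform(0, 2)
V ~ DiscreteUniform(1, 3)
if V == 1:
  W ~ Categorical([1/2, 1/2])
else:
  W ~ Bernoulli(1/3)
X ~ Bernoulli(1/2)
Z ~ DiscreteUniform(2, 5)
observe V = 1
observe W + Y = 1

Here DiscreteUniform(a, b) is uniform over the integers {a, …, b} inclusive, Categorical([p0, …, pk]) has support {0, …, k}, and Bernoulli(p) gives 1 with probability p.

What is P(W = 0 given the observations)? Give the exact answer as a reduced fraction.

P(W = 0 | obs) = 1/2

Enumerate traces; 48 have nonzero weight after conditioning:
  (U=0, Y=0, V=1, W=1, X=0, Z=2) weight 1/432
  (U=0, Y=0, V=1, W=1, X=0, Z=3) weight 1/432
  (U=0, Y=0, V=1, W=1, X=0, Z=4) weight 1/432
  (U=0, Y=0, V=1, W=1, X=0, Z=5) weight 1/432
  (U=0, Y=0, V=1, W=1, X=1, Z=2) weight 1/432
  (U=0, Y=0, V=1, W=1, X=1, Z=3) weight 1/432
  (U=0, Y=0, V=1, W=1, X=1, Z=4) weight 1/432
  (U=0, Y=0, V=1, W=1, X=1, Z=5) weight 1/432
  (U=0, Y=1, V=1, W=0, X=0, Z=2) weight 1/432
  … 39 more
Group by W:
  weight(W=0) = 1/18
  weight(W=1) = 1/18
Total weight = 1/18 + 1/18 = 1/9
P(W=0 | obs) = 1/18 / 1/9 = 1/2
P(W=1 | obs) = 1/18 / 1/9 = 1/2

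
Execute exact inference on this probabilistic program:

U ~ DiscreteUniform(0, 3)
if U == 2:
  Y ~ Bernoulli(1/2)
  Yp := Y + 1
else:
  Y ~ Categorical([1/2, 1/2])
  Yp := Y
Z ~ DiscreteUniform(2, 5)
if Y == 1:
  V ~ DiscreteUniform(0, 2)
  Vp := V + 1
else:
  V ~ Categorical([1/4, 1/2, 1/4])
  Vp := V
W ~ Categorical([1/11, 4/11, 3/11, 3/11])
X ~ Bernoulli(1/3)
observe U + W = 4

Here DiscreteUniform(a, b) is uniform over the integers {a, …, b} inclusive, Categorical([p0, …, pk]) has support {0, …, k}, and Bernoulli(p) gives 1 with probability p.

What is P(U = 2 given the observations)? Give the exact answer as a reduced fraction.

Enumerate traces; 144 have nonzero weight after conditioning:
  (U=1, Y=0, Z=2, V=0, W=3, X=0) weight 1/704
  (U=1, Y=0, Z=2, V=0, W=3, X=1) weight 1/1408
  (U=1, Y=0, Z=2, V=1, W=3, X=0) weight 1/352
  (U=1, Y=0, Z=2, V=1, W=3, X=1) weight 1/704
  (U=1, Y=0, Z=2, V=2, W=3, X=0) weight 1/704
  (U=1, Y=0, Z=2, V=2, W=3, X=1) weight 1/1408
  (U=1, Y=0, Z=3, V=0, W=3, X=0) weight 1/704
  (U=1, Y=0, Z=3, V=0, W=3, X=1) weight 1/1408
  (U=2, Y=0, Z=2, V=0, W=2, X=0) weight 1/704
  (U=3, Y=0, Z=2, V=0, W=1, X=0) weight 1/528
  … 134 more
Group by U:
  weight(U=1) = 3/44
  weight(U=2) = 3/44
  weight(U=3) = 1/11
Total weight = 3/44 + 3/44 + 1/11 = 5/22
P(U=1 | obs) = 3/44 / 5/22 = 3/10
P(U=2 | obs) = 3/44 / 5/22 = 3/10
P(U=3 | obs) = 1/11 / 5/22 = 2/5

P(U = 2 | obs) = 3/10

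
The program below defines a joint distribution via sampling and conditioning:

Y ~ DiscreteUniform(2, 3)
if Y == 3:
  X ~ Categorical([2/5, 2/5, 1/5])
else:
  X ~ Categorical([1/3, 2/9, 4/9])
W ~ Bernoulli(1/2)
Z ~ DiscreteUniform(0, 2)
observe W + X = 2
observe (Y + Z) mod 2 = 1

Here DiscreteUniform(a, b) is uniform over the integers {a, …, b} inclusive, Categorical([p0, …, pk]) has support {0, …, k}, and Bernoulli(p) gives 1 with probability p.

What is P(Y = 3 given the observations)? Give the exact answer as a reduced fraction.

Enumerate traces; 6 have nonzero weight after conditioning:
  (Y=2, X=1, W=1, Z=1) weight 1/54
  (Y=2, X=2, W=0, Z=1) weight 1/27
  (Y=3, X=1, W=1, Z=0) weight 1/30
  (Y=3, X=1, W=1, Z=2) weight 1/30
  (Y=3, X=2, W=0, Z=0) weight 1/60
  (Y=3, X=2, W=0, Z=2) weight 1/60
Group by Y:
  weight(Y=2) = 1/18
  weight(Y=3) = 1/10
Total weight = 1/18 + 1/10 = 7/45
P(Y=2 | obs) = 1/18 / 7/45 = 5/14
P(Y=3 | obs) = 1/10 / 7/45 = 9/14

P(Y = 3 | obs) = 9/14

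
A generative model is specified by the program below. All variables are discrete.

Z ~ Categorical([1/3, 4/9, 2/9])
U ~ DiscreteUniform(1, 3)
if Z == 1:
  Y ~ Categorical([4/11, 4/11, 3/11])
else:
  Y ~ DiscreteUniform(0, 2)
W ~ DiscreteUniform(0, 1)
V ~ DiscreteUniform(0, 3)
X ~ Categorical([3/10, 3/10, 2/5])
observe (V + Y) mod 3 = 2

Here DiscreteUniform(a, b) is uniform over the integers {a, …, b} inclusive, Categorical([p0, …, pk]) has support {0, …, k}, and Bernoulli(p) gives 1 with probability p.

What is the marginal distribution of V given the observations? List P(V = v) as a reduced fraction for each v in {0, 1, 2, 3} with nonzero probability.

P(V=0) = 91/388, P(V=1) = 103/388, P(V=2) = 103/388, P(V=3) = 91/388

Enumerate traces; 216 have nonzero weight after conditioning:
  (Z=0, U=1, Y=0, W=0, V=2, X=0) weight 1/720
  (Z=0, U=1, Y=0, W=0, V=2, X=1) weight 1/720
  (Z=0, U=1, Y=0, W=0, V=2, X=2) weight 1/540
  (Z=0, U=1, Y=0, W=1, V=2, X=0) weight 1/720
  (Z=0, U=1, Y=0, W=1, V=2, X=1) weight 1/720
  (Z=0, U=1, Y=0, W=1, V=2, X=2) weight 1/540
  (Z=0, U=1, Y=1, W=0, V=1, X=0) weight 1/720
  (Z=0, U=1, Y=1, W=0, V=1, X=1) weight 1/720
  (Z=0, U=1, Y=2, W=0, V=0, X=0) weight 1/720
  (Z=0, U=1, Y=2, W=0, V=3, X=0) weight 1/720
  … 206 more
Group by V:
  weight(V=0) = 91/1188
  weight(V=1) = 103/1188
  weight(V=2) = 103/1188
  weight(V=3) = 91/1188
Total weight = 91/1188 + 103/1188 + 103/1188 + 91/1188 = 97/297
P(V=0 | obs) = 91/1188 / 97/297 = 91/388
P(V=1 | obs) = 103/1188 / 97/297 = 103/388
P(V=2 | obs) = 103/1188 / 97/297 = 103/388
P(V=3 | obs) = 91/1188 / 97/297 = 91/388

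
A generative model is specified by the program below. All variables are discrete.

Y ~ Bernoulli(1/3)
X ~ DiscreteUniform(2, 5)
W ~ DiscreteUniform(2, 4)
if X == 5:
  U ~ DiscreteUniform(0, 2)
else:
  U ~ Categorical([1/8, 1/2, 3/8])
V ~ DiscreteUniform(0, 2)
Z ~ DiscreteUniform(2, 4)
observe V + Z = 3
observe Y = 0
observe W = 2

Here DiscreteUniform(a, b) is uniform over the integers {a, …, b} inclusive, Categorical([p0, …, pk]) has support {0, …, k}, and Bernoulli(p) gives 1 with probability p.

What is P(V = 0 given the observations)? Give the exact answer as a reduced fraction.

Enumerate traces; 24 have nonzero weight after conditioning:
  (Y=0, X=2, W=2, U=0, V=0, Z=3) weight 1/1296
  (Y=0, X=2, W=2, U=0, V=1, Z=2) weight 1/1296
  (Y=0, X=2, W=2, U=1, V=0, Z=3) weight 1/324
  (Y=0, X=2, W=2, U=1, V=1, Z=2) weight 1/324
  (Y=0, X=2, W=2, U=2, V=0, Z=3) weight 1/432
  (Y=0, X=2, W=2, U=2, V=1, Z=2) weight 1/432
  (Y=0, X=3, W=2, U=0, V=0, Z=3) weight 1/1296
  (Y=0, X=3, W=2, U=0, V=1, Z=2) weight 1/1296
  … 16 more
Group by V:
  weight(V=0) = 2/81
  weight(V=1) = 2/81
Total weight = 2/81 + 2/81 = 4/81
P(V=0 | obs) = 2/81 / 4/81 = 1/2
P(V=1 | obs) = 2/81 / 4/81 = 1/2

P(V = 0 | obs) = 1/2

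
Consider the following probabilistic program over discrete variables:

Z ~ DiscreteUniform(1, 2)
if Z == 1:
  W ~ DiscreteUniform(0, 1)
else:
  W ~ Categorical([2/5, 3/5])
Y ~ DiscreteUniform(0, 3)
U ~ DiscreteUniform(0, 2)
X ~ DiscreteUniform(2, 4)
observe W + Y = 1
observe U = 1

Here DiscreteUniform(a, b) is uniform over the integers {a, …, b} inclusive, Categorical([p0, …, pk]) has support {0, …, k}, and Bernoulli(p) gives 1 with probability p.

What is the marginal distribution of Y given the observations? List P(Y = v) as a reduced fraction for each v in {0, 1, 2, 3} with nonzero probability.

Enumerate traces; 12 have nonzero weight after conditioning:
  (Z=1, W=0, Y=1, U=1, X=2) weight 1/144
  (Z=1, W=0, Y=1, U=1, X=3) weight 1/144
  (Z=1, W=0, Y=1, U=1, X=4) weight 1/144
  (Z=1, W=1, Y=0, U=1, X=2) weight 1/144
  (Z=1, W=1, Y=0, U=1, X=3) weight 1/144
  (Z=1, W=1, Y=0, U=1, X=4) weight 1/144
  (Z=2, W=0, Y=1, U=1, X=2) weight 1/180
  (Z=2, W=0, Y=1, U=1, X=3) weight 1/180
  … 4 more
Group by Y:
  weight(Y=0) = 11/240
  weight(Y=1) = 3/80
Total weight = 11/240 + 3/80 = 1/12
P(Y=0 | obs) = 11/240 / 1/12 = 11/20
P(Y=1 | obs) = 3/80 / 1/12 = 9/20

P(Y=0) = 11/20, P(Y=1) = 9/20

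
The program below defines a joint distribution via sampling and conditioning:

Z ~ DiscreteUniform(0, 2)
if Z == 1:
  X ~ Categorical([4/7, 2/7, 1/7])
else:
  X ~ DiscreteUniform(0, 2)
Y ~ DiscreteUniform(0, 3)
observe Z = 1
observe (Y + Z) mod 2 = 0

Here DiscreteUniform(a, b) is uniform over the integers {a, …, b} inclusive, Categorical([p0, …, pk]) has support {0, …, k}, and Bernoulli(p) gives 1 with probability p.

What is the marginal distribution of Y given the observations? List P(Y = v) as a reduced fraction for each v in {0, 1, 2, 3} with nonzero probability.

P(Y=1) = 1/2, P(Y=3) = 1/2

Enumerate traces; 6 have nonzero weight after conditioning:
  (Z=1, X=0, Y=1) weight 1/21
  (Z=1, X=0, Y=3) weight 1/21
  (Z=1, X=1, Y=1) weight 1/42
  (Z=1, X=1, Y=3) weight 1/42
  (Z=1, X=2, Y=1) weight 1/84
  (Z=1, X=2, Y=3) weight 1/84
Group by Y:
  weight(Y=1) = 1/12
  weight(Y=3) = 1/12
Total weight = 1/12 + 1/12 = 1/6
P(Y=1 | obs) = 1/12 / 1/6 = 1/2
P(Y=3 | obs) = 1/12 / 1/6 = 1/2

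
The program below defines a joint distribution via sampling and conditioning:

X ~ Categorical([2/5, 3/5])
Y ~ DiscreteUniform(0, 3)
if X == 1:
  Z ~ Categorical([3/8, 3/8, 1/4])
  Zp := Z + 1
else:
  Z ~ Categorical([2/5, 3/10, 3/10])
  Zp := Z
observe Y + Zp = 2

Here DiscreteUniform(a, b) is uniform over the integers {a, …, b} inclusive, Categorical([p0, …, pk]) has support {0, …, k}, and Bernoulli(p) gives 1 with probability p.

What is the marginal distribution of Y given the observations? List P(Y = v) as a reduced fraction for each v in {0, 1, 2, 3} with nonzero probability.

P(Y=0) = 69/170, P(Y=1) = 69/170, P(Y=2) = 16/85

Enumerate traces; 5 have nonzero weight after conditioning:
  (X=0, Y=0, Z=2) weight 3/100
  (X=0, Y=1, Z=1) weight 3/100
  (X=0, Y=2, Z=0) weight 1/25
  (X=1, Y=0, Z=1) weight 9/160
  (X=1, Y=1, Z=0) weight 9/160
Group by Y:
  weight(Y=0) = 69/800
  weight(Y=1) = 69/800
  weight(Y=2) = 1/25
Total weight = 69/800 + 69/800 + 1/25 = 17/80
P(Y=0 | obs) = 69/800 / 17/80 = 69/170
P(Y=1 | obs) = 69/800 / 17/80 = 69/170
P(Y=2 | obs) = 1/25 / 17/80 = 16/85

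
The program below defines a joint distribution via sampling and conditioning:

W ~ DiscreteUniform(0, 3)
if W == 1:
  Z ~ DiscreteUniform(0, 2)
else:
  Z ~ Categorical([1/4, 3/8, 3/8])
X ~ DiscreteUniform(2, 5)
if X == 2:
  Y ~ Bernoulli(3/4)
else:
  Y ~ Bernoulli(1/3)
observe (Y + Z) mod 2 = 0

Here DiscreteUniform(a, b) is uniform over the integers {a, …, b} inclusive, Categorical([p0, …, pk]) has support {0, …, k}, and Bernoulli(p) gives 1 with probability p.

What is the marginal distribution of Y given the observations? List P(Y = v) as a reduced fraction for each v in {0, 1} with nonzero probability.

P(Y=0) = 549/794, P(Y=1) = 245/794

Enumerate traces; 48 have nonzero weight after conditioning:
  (W=0, Z=0, X=2, Y=0) weight 1/256
  (W=0, Z=0, X=3, Y=0) weight 1/96
  (W=0, Z=0, X=4, Y=0) weight 1/96
  (W=0, Z=0, X=5, Y=0) weight 1/96
  (W=0, Z=1, X=2, Y=1) weight 9/512
  (W=0, Z=1, X=3, Y=1) weight 1/128
  (W=0, Z=1, X=4, Y=1) weight 1/128
  (W=0, Z=1, X=5, Y=1) weight 1/128
  … 40 more
Group by Y:
  weight(Y=0) = 183/512
  weight(Y=1) = 245/1536
Total weight = 183/512 + 245/1536 = 397/768
P(Y=0 | obs) = 183/512 / 397/768 = 549/794
P(Y=1 | obs) = 245/1536 / 397/768 = 245/794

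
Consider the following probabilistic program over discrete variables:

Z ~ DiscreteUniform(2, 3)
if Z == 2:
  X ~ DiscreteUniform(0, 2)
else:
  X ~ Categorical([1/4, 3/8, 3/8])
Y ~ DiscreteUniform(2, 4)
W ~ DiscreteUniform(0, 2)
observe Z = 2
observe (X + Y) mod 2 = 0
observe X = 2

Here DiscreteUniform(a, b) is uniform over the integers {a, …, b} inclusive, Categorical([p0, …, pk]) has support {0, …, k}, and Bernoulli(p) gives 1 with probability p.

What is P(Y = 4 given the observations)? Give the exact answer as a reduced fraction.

P(Y = 4 | obs) = 1/2

Enumerate traces; 6 have nonzero weight after conditioning:
  (Z=2, X=2, Y=2, W=0) weight 1/54
  (Z=2, X=2, Y=2, W=1) weight 1/54
  (Z=2, X=2, Y=2, W=2) weight 1/54
  (Z=2, X=2, Y=4, W=0) weight 1/54
  (Z=2, X=2, Y=4, W=1) weight 1/54
  (Z=2, X=2, Y=4, W=2) weight 1/54
Group by Y:
  weight(Y=2) = 1/18
  weight(Y=4) = 1/18
Total weight = 1/18 + 1/18 = 1/9
P(Y=2 | obs) = 1/18 / 1/9 = 1/2
P(Y=4 | obs) = 1/18 / 1/9 = 1/2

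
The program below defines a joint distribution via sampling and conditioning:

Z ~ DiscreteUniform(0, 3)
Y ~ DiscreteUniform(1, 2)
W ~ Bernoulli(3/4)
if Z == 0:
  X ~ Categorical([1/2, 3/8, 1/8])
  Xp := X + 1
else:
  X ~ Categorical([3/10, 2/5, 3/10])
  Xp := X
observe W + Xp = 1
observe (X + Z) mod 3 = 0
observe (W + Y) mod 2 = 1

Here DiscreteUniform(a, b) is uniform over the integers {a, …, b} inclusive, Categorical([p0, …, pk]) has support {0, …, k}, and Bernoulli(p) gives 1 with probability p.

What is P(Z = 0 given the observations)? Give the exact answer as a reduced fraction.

Enumerate traces; 3 have nonzero weight after conditioning:
  (Z=0, Y=1, W=0, X=0) weight 1/64
  (Z=2, Y=1, W=0, X=1) weight 1/80
  (Z=3, Y=2, W=1, X=0) weight 9/320
Group by Z:
  weight(Z=0) = 1/64
  weight(Z=2) = 1/80
  weight(Z=3) = 9/320
Total weight = 1/64 + 1/80 + 9/320 = 9/160
P(Z=0 | obs) = 1/64 / 9/160 = 5/18
P(Z=2 | obs) = 1/80 / 9/160 = 2/9
P(Z=3 | obs) = 9/320 / 9/160 = 1/2

P(Z = 0 | obs) = 5/18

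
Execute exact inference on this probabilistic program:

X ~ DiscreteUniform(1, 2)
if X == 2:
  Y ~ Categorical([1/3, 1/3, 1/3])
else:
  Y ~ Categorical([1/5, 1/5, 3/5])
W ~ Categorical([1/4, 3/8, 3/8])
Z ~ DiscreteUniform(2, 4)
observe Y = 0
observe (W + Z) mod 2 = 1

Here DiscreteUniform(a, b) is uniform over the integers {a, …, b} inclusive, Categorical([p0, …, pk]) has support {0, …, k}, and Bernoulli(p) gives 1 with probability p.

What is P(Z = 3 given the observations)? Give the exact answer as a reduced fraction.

Enumerate traces; 8 have nonzero weight after conditioning:
  (X=1, Y=0, W=0, Z=3) weight 1/120
  (X=1, Y=0, W=1, Z=2) weight 1/80
  (X=1, Y=0, W=1, Z=4) weight 1/80
  (X=1, Y=0, W=2, Z=3) weight 1/80
  (X=2, Y=0, W=0, Z=3) weight 1/72
  (X=2, Y=0, W=1, Z=2) weight 1/48
  (X=2, Y=0, W=1, Z=4) weight 1/48
  (X=2, Y=0, W=2, Z=3) weight 1/48
Group by Z:
  weight(Z=2) = 1/30
  weight(Z=3) = 1/18
  weight(Z=4) = 1/30
Total weight = 1/30 + 1/18 + 1/30 = 11/90
P(Z=2 | obs) = 1/30 / 11/90 = 3/11
P(Z=3 | obs) = 1/18 / 11/90 = 5/11
P(Z=4 | obs) = 1/30 / 11/90 = 3/11

P(Z = 3 | obs) = 5/11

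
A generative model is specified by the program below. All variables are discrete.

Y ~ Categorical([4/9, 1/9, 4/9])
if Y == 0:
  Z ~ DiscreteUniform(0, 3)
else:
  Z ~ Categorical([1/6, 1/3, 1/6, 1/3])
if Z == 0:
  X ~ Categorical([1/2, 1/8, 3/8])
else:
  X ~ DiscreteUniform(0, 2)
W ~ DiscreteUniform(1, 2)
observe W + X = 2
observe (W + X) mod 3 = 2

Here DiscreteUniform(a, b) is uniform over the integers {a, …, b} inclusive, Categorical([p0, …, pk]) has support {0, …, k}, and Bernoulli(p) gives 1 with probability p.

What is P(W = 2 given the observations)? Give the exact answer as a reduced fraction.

Enumerate traces; 24 have nonzero weight after conditioning:
  (Y=0, Z=0, X=0, W=2) weight 1/36
  (Y=0, Z=0, X=1, W=1) weight 1/144
  (Y=0, Z=1, X=0, W=2) weight 1/54
  (Y=0, Z=1, X=1, W=1) weight 1/54
  (Y=0, Z=2, X=0, W=2) weight 1/54
  (Y=0, Z=2, X=1, W=1) weight 1/54
  (Y=0, Z=3, X=0, W=2) weight 1/54
  (Y=0, Z=3, X=1, W=1) weight 1/54
  … 16 more
Group by W:
  weight(W=1) = 377/2592
  weight(W=2) = 119/648
Total weight = 377/2592 + 119/648 = 853/2592
P(W=1 | obs) = 377/2592 / 853/2592 = 377/853
P(W=2 | obs) = 119/648 / 853/2592 = 476/853

P(W = 2 | obs) = 476/853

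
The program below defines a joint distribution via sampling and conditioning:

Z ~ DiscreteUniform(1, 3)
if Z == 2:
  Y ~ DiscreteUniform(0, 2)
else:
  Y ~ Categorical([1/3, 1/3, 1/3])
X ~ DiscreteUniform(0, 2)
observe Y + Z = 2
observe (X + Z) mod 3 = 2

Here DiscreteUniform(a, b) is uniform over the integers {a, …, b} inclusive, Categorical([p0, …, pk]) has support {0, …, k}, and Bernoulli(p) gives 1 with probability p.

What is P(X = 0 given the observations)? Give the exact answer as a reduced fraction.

Enumerate traces; 2 have nonzero weight after conditioning:
  (Z=1, Y=1, X=1) weight 1/27
  (Z=2, Y=0, X=0) weight 1/27
Group by X:
  weight(X=0) = 1/27
  weight(X=1) = 1/27
Total weight = 1/27 + 1/27 = 2/27
P(X=0 | obs) = 1/27 / 2/27 = 1/2
P(X=1 | obs) = 1/27 / 2/27 = 1/2

P(X = 0 | obs) = 1/2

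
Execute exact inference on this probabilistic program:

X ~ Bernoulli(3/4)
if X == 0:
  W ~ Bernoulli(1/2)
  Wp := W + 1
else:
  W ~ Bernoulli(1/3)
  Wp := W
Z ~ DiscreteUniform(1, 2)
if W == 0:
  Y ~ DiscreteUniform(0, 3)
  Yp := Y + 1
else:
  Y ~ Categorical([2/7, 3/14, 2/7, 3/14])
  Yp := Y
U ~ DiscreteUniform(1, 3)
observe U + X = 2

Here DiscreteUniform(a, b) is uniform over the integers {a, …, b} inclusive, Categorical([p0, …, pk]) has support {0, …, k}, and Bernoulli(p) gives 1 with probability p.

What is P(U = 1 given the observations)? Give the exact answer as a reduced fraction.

P(U = 1 | obs) = 3/4

Enumerate traces; 32 have nonzero weight after conditioning:
  (X=0, W=0, Z=1, Y=0, U=2) weight 1/192
  (X=0, W=0, Z=1, Y=1, U=2) weight 1/192
  (X=0, W=0, Z=1, Y=2, U=2) weight 1/192
  (X=0, W=0, Z=1, Y=3, U=2) weight 1/192
  (X=0, W=0, Z=2, Y=0, U=2) weight 1/192
  (X=0, W=0, Z=2, Y=1, U=2) weight 1/192
  (X=0, W=0, Z=2, Y=2, U=2) weight 1/192
  (X=0, W=0, Z=2, Y=3, U=2) weight 1/192
  (X=1, W=0, Z=1, Y=0, U=1) weight 1/48
  … 23 more
Group by U:
  weight(U=1) = 1/4
  weight(U=2) = 1/12
Total weight = 1/4 + 1/12 = 1/3
P(U=1 | obs) = 1/4 / 1/3 = 3/4
P(U=2 | obs) = 1/12 / 1/3 = 1/4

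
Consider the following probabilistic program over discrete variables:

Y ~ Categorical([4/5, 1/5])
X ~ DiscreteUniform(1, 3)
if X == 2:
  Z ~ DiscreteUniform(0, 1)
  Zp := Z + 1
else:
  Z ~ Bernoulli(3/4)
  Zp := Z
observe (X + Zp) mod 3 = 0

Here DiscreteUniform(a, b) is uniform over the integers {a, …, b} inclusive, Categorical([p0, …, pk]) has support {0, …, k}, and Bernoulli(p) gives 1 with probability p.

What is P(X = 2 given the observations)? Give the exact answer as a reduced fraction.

P(X = 2 | obs) = 2/3

Enumerate traces; 4 have nonzero weight after conditioning:
  (Y=0, X=2, Z=0) weight 2/15
  (Y=0, X=3, Z=0) weight 1/15
  (Y=1, X=2, Z=0) weight 1/30
  (Y=1, X=3, Z=0) weight 1/60
Group by X:
  weight(X=2) = 1/6
  weight(X=3) = 1/12
Total weight = 1/6 + 1/12 = 1/4
P(X=2 | obs) = 1/6 / 1/4 = 2/3
P(X=3 | obs) = 1/12 / 1/4 = 1/3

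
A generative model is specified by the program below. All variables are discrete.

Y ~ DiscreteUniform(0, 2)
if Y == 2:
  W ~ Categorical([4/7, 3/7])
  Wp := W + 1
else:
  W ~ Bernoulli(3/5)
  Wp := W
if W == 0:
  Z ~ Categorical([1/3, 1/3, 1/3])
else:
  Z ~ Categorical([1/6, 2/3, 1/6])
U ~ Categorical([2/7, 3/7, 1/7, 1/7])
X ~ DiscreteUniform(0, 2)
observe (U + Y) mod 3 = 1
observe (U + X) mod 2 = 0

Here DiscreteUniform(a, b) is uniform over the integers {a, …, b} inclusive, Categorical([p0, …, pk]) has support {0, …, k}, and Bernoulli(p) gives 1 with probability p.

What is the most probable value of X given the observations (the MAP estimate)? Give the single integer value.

argmax_v P(X = v | obs) = 1

Enumerate traces; 36 have nonzero weight after conditioning:
  (Y=0, W=0, Z=0, U=1, X=1) weight 2/315
  (Y=0, W=0, Z=1, U=1, X=1) weight 2/315
  (Y=0, W=0, Z=2, U=1, X=1) weight 2/315
  (Y=0, W=1, Z=0, U=1, X=1) weight 1/210
  (Y=0, W=1, Z=1, U=1, X=1) weight 2/105
  (Y=0, W=1, Z=2, U=1, X=1) weight 1/210
  (Y=1, W=0, Z=0, U=0, X=0) weight 4/945
  (Y=1, W=0, Z=0, U=0, X=2) weight 4/945
  … 28 more
Group by X:
  weight(X=0) = 1/21
  weight(X=1) = 4/63
  weight(X=2) = 1/21
Total weight = 1/21 + 4/63 + 1/21 = 10/63
P(X=0 | obs) = 1/21 / 10/63 = 3/10
P(X=1 | obs) = 4/63 / 10/63 = 2/5
P(X=2 | obs) = 1/21 / 10/63 = 3/10
argmax = 1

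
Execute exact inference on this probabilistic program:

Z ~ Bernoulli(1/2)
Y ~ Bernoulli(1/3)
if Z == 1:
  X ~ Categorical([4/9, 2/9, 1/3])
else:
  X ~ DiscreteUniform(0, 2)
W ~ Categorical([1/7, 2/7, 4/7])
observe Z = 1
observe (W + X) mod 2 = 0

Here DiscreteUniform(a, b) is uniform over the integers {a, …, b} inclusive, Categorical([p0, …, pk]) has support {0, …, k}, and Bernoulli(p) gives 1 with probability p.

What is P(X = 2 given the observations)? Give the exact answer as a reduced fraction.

P(X = 2 | obs) = 5/13

Enumerate traces; 10 have nonzero weight after conditioning:
  (Z=1, Y=0, X=0, W=0) weight 4/189
  (Z=1, Y=0, X=0, W=2) weight 16/189
  (Z=1, Y=0, X=1, W=1) weight 4/189
  (Z=1, Y=0, X=2, W=0) weight 1/63
  (Z=1, Y=0, X=2, W=2) weight 4/63
  (Z=1, Y=1, X=0, W=0) weight 2/189
  (Z=1, Y=1, X=0, W=2) weight 8/189
  (Z=1, Y=1, X=1, W=1) weight 2/189
  … 2 more
Group by X:
  weight(X=0) = 10/63
  weight(X=1) = 2/63
  weight(X=2) = 5/42
Total weight = 10/63 + 2/63 + 5/42 = 13/42
P(X=0 | obs) = 10/63 / 13/42 = 20/39
P(X=1 | obs) = 2/63 / 13/42 = 4/39
P(X=2 | obs) = 5/42 / 13/42 = 5/13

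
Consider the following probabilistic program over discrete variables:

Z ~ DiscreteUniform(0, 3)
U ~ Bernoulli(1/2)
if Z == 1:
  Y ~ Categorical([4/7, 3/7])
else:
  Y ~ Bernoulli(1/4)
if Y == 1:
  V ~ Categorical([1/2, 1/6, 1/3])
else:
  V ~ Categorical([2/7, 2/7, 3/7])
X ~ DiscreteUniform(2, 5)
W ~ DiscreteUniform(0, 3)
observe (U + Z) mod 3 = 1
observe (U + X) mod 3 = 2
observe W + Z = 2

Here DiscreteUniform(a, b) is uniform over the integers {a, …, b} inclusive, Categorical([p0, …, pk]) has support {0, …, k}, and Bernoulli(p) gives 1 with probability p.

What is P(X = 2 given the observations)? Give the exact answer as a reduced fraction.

P(X = 2 | obs) = 1/3

Enumerate traces; 18 have nonzero weight after conditioning:
  (Z=0, U=1, Y=0, V=0, X=4, W=2) weight 3/1792
  (Z=0, U=1, Y=0, V=1, X=4, W=2) weight 3/1792
  (Z=0, U=1, Y=0, V=2, X=4, W=2) weight 9/3584
  (Z=0, U=1, Y=1, V=0, X=4, W=2) weight 1/1024
  (Z=0, U=1, Y=1, V=1, X=4, W=2) weight 1/3072
  (Z=0, U=1, Y=1, V=2, X=4, W=2) weight 1/1536
  (Z=1, U=0, Y=0, V=0, X=2, W=1) weight 1/784
  (Z=1, U=0, Y=0, V=0, X=5, W=1) weight 1/784
  … 10 more
Group by X:
  weight(X=2) = 1/128
  weight(X=4) = 1/128
  weight(X=5) = 1/128
Total weight = 1/128 + 1/128 + 1/128 = 3/128
P(X=2 | obs) = 1/128 / 3/128 = 1/3
P(X=4 | obs) = 1/128 / 3/128 = 1/3
P(X=5 | obs) = 1/128 / 3/128 = 1/3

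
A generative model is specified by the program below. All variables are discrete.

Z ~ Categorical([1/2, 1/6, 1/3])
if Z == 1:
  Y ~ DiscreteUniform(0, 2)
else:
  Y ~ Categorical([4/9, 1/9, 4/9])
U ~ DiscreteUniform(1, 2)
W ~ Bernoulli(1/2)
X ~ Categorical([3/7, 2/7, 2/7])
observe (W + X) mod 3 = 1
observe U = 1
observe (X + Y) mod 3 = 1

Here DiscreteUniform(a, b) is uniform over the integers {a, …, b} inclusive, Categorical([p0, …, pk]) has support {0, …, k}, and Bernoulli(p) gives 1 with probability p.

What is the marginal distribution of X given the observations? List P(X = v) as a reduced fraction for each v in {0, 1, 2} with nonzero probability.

P(X=0) = 12/35, P(X=1) = 23/35

Enumerate traces; 6 have nonzero weight after conditioning:
  (Z=0, Y=0, U=1, W=0, X=1) weight 1/63
  (Z=0, Y=1, U=1, W=1, X=0) weight 1/168
  (Z=1, Y=0, U=1, W=0, X=1) weight 1/252
  (Z=1, Y=1, U=1, W=1, X=0) weight 1/168
  (Z=2, Y=0, U=1, W=0, X=1) weight 2/189
  (Z=2, Y=1, U=1, W=1, X=0) weight 1/252
Group by X:
  weight(X=0) = 1/63
  weight(X=1) = 23/756
Total weight = 1/63 + 23/756 = 5/108
P(X=0 | obs) = 1/63 / 5/108 = 12/35
P(X=1 | obs) = 23/756 / 5/108 = 23/35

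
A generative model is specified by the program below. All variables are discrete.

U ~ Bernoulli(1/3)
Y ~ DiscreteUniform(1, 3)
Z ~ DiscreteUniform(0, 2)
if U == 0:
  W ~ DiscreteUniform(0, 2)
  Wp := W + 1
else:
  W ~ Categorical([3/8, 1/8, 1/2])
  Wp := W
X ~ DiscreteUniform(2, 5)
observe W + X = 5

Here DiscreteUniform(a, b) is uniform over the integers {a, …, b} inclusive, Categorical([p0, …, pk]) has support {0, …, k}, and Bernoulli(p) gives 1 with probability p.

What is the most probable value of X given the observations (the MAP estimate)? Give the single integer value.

Enumerate traces; 54 have nonzero weight after conditioning:
  (U=0, Y=1, Z=0, W=0, X=5) weight 1/162
  (U=0, Y=1, Z=0, W=1, X=4) weight 1/162
  (U=0, Y=1, Z=0, W=2, X=3) weight 1/162
  (U=0, Y=1, Z=1, W=0, X=5) weight 1/162
  (U=0, Y=1, Z=1, W=1, X=4) weight 1/162
  (U=0, Y=1, Z=1, W=2, X=3) weight 1/162
  (U=0, Y=1, Z=2, W=0, X=5) weight 1/162
  (U=0, Y=1, Z=2, W=1, X=4) weight 1/162
  … 46 more
Group by X:
  weight(X=3) = 7/72
  weight(X=4) = 19/288
  weight(X=5) = 25/288
Total weight = 7/72 + 19/288 + 25/288 = 1/4
P(X=3 | obs) = 7/72 / 1/4 = 7/18
P(X=4 | obs) = 19/288 / 1/4 = 19/72
P(X=5 | obs) = 25/288 / 1/4 = 25/72
argmax = 3

argmax_v P(X = v | obs) = 3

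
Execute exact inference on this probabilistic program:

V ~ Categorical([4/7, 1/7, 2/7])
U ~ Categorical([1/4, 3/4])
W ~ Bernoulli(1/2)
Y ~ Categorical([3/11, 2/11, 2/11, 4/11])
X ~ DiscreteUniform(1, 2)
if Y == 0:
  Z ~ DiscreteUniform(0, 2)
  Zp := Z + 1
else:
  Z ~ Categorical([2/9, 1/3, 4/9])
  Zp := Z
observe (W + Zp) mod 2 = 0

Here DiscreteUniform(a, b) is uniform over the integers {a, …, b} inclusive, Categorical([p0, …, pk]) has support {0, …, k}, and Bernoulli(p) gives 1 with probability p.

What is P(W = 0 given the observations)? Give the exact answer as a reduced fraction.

Enumerate traces; 144 have nonzero weight after conditioning:
  (V=0, U=0, W=0, Y=0, X=1, Z=1) weight 1/308
  (V=0, U=0, W=0, Y=0, X=2, Z=1) weight 1/308
  (V=0, U=0, W=0, Y=1, X=1, Z=0) weight 1/693
  (V=0, U=0, W=0, Y=1, X=1, Z=2) weight 2/693
  (V=0, U=0, W=0, Y=1, X=2, Z=0) weight 1/693
  (V=0, U=0, W=0, Y=1, X=2, Z=2) weight 2/693
  (V=0, U=0, W=0, Y=2, X=1, Z=0) weight 1/693
  (V=0, U=0, W=0, Y=2, X=1, Z=2) weight 2/693
  (V=0, U=0, W=1, Y=0, X=1, Z=0) weight 1/308
  … 135 more
Group by W:
  weight(W=0) = 19/66
  weight(W=1) = 7/33
Total weight = 19/66 + 7/33 = 1/2
P(W=0 | obs) = 19/66 / 1/2 = 19/33
P(W=1 | obs) = 7/33 / 1/2 = 14/33

P(W = 0 | obs) = 19/33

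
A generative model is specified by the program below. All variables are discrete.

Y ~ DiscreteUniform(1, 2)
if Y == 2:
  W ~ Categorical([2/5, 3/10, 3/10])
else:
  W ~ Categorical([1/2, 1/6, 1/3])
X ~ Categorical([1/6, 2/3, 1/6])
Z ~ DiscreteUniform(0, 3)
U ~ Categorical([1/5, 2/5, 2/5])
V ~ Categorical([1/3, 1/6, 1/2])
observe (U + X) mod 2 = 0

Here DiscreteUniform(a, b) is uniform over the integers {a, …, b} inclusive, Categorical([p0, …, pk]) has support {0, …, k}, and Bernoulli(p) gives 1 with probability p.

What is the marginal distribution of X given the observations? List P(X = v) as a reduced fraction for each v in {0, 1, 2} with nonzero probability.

P(X=0) = 3/14, P(X=1) = 4/7, P(X=2) = 3/14

Enumerate traces; 360 have nonzero weight after conditioning:
  (Y=1, W=0, X=0, Z=0, U=0, V=0) weight 1/1440
  (Y=1, W=0, X=0, Z=0, U=0, V=1) weight 1/2880
  (Y=1, W=0, X=0, Z=0, U=0, V=2) weight 1/960
  (Y=1, W=0, X=0, Z=0, U=2, V=0) weight 1/720
  (Y=1, W=0, X=0, Z=0, U=2, V=1) weight 1/1440
  (Y=1, W=0, X=0, Z=0, U=2, V=2) weight 1/480
  (Y=1, W=0, X=0, Z=1, U=0, V=0) weight 1/1440
  (Y=1, W=0, X=0, Z=1, U=0, V=1) weight 1/2880
  (Y=1, W=0, X=1, Z=0, U=1, V=0) weight 1/180
  (Y=1, W=0, X=2, Z=0, U=0, V=0) weight 1/1440
  … 350 more
Group by X:
  weight(X=0) = 1/10
  weight(X=1) = 4/15
  weight(X=2) = 1/10
Total weight = 1/10 + 4/15 + 1/10 = 7/15
P(X=0 | obs) = 1/10 / 7/15 = 3/14
P(X=1 | obs) = 4/15 / 7/15 = 4/7
P(X=2 | obs) = 1/10 / 7/15 = 3/14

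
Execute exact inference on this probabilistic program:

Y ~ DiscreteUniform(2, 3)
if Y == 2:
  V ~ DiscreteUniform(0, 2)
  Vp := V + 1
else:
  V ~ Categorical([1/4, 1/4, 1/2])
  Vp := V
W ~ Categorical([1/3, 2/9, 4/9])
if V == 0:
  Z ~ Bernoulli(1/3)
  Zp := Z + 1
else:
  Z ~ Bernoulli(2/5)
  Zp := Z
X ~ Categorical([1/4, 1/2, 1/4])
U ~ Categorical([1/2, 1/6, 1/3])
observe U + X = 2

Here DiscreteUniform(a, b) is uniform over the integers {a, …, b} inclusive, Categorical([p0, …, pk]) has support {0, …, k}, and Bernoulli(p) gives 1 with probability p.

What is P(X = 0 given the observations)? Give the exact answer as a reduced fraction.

P(X = 0 | obs) = 2/7

Enumerate traces; 108 have nonzero weight after conditioning:
  (Y=2, V=0, W=0, Z=0, X=0, U=2) weight 1/324
  (Y=2, V=0, W=0, Z=0, X=1, U=1) weight 1/324
  (Y=2, V=0, W=0, Z=0, X=2, U=0) weight 1/216
  (Y=2, V=0, W=0, Z=1, X=0, U=2) weight 1/648
  (Y=2, V=0, W=0, Z=1, X=1, U=1) weight 1/648
  (Y=2, V=0, W=0, Z=1, X=2, U=0) weight 1/432
  (Y=2, V=0, W=1, Z=0, X=0, U=2) weight 1/486
  (Y=2, V=0, W=1, Z=0, X=1, U=1) weight 1/486
  … 100 more
Group by X:
  weight(X=0) = 1/12
  weight(X=1) = 1/12
  weight(X=2) = 1/8
Total weight = 1/12 + 1/12 + 1/8 = 7/24
P(X=0 | obs) = 1/12 / 7/24 = 2/7
P(X=1 | obs) = 1/12 / 7/24 = 2/7
P(X=2 | obs) = 1/8 / 7/24 = 3/7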